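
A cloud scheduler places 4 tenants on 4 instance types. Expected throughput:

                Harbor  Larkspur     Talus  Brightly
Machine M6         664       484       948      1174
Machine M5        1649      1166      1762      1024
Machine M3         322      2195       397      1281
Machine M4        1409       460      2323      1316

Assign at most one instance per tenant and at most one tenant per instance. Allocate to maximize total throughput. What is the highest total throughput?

Max total: 7341 ops/s

Optimal: Harbor→Machine M5 (1649 ops/s), Larkspur→Machine M3 (2195 ops/s), Talus→Machine M4 (2323 ops/s), Brightly→Machine M6 (1174 ops/s) — total 1649+2195+2323+1174 = 7341 ops/s.
Column-greedy (each instance in turn goes to its best remaining tenant) gives 6540 ops/s, worse by 801.
Next-best assignment: Harbor→Machine M4, Larkspur→Machine M3, Talus→Machine M5, Brightly→Machine M6 = 6540 ops/s.
Every other assignment is strictly worse.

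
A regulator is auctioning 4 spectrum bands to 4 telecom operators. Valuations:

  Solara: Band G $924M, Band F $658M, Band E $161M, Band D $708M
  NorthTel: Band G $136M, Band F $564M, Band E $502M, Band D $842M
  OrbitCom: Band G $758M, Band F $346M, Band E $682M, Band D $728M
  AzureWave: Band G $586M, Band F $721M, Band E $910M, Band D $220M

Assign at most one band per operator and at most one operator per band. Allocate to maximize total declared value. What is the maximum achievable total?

Maximum total: $3169M

This is a one-to-one assignment (maximum-weight bipartite matching).
Optimal: Solara→Band G ($924M), NorthTel→Band D ($842M), OrbitCom→Band E ($682M), AzureWave→Band F ($721M) — total 924+842+682+721 = $3169M.
Max-entry greedy (repeatedly take the single best remaining cell) gives $3022M, worse by 147.
No other one-to-one assignment exceeds $3169M.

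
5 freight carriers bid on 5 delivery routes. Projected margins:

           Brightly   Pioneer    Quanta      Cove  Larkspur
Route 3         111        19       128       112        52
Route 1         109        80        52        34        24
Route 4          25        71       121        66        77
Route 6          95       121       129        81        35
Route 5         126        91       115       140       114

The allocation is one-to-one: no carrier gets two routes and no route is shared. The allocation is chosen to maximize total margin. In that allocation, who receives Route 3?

Cove receives Route 3.

This is a one-to-one assignment (maximum-weight bipartite matching).
Optimal: Brightly→Route 1 ($109k), Pioneer→Route 6 ($121k), Quanta→Route 4 ($121k), Cove→Route 3 ($112k), Larkspur→Route 5 ($114k) — total 109+121+121+112+114 = $577k.
Row-greedy (each carrier in turn takes its best remaining route) gives $465k, worse by 112.
Swapping Quanta↔Pioneer (Quanta→Route 6 $129k, Pioneer→Route 4 $71k) loses 42.
Cove's own top route is Route 5 ($140k), but forcing Cove→Route 5 and reassigning the rest optimally gives only $575k — worse by 2.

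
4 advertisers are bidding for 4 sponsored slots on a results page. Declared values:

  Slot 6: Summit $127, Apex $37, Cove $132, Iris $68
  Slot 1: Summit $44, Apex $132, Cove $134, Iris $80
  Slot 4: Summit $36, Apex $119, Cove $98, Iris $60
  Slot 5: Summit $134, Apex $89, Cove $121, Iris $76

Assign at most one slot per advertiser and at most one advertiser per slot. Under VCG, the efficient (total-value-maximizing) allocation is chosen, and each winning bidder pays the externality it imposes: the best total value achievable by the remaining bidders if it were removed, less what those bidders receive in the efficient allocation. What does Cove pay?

Efficient allocation: Summit→Slot 5 ($134), Apex→Slot 4 ($119), Cove→Slot 6 ($132), Iris→Slot 1 ($80); total welfare W = $465.
Cove receives Slot 6 at value $132, so the others get W − 132 = $333.
Without Cove: best allocation of the remaining 3 bidders over all 4 slots is Summit→Slot 6 ($127), Apex→Slot 1 ($132), Iris→Slot 5 ($76), total $335.
VCG payment = (others' best without Cove) − (others' welfare with Cove) = 335 − 333 = $2.

Cove pays $2.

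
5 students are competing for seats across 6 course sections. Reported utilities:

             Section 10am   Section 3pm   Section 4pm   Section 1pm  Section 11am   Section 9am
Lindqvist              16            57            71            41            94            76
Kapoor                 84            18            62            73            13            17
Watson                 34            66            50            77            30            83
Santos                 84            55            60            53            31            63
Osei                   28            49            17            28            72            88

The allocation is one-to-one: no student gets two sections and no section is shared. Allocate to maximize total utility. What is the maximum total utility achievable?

Maximum total: 405 points

This is the linear assignment problem.
Optimal: Lindqvist→Section 11am (94 points), Kapoor→Section 4pm (62 points), Watson→Section 1pm (77 points), Santos→Section 10am (84 points), Osei→Section 9am (88 points) — total 94+62+77+84+88 = 405 points.
Row-greedy (each student in turn takes its best remaining section) gives 370 points, worse by 35.
Swapping Lindqvist↔Watson (Lindqvist→Section 1pm 41 points, Watson→Section 11am 30 points) loses 100.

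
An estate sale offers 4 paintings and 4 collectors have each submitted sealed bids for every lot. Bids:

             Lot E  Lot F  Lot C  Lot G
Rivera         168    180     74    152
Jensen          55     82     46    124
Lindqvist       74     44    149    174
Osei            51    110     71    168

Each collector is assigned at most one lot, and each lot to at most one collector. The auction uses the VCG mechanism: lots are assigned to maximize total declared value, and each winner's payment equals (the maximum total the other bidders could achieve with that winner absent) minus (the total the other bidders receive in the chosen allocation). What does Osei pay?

Efficient allocation: Rivera→Lot E ($168), Jensen→Lot F ($82), Lindqvist→Lot C ($149), Osei→Lot G ($168); total welfare W = $567.
Osei receives Lot G at value $168, so the others get W − 168 = $399.
Without Osei: best allocation of the remaining 3 bidders over all 4 lots is Rivera→Lot F ($180), Jensen→Lot G ($124), Lindqvist→Lot C ($149), total $453.
VCG payment = (others' best without Osei) − (others' welfare with Osei) = 453 − 399 = $54.

Osei pays $54.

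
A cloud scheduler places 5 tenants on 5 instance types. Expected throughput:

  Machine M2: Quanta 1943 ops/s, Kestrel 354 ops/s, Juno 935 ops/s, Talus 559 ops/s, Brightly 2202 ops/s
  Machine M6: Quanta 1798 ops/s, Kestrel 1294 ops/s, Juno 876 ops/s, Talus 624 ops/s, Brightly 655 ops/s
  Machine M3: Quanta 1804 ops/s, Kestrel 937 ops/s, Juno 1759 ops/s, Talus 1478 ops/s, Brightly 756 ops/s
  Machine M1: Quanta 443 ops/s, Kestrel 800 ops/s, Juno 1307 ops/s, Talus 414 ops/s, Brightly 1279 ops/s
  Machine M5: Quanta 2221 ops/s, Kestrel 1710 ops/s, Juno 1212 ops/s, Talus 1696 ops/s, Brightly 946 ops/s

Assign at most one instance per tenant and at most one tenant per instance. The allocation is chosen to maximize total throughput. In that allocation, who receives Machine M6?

This is the linear assignment problem.
Optimal: Quanta→Machine M5 (2221 ops/s), Kestrel→Machine M6 (1294 ops/s), Juno→Machine M1 (1307 ops/s), Talus→Machine M3 (1478 ops/s), Brightly→Machine M2 (2202 ops/s) — total 2221+1294+1307+1478+2202 = 8502 ops/s.
Max-entry greedy (repeatedly take the single best remaining cell) gives 7890 ops/s, worse by 612.
Next-best assignment: Quanta→Machine M6, Kestrel→Machine M5, Juno→Machine M1, Talus→Machine M3, Brightly→Machine M2 = 8495 ops/s.
Kestrel's own top instance is Machine M5 (1710 ops/s), but forcing Kestrel→Machine M5 and reassigning the rest optimally gives only 8495 ops/s — worse by 7.

Kestrel receives Machine M6.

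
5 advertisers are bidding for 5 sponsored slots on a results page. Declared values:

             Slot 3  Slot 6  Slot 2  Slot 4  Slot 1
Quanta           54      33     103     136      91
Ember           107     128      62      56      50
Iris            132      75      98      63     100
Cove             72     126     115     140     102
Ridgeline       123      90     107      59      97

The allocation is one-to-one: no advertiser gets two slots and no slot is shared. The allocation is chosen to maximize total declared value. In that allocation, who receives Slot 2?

Optimal: Quanta→Slot 4 ($136), Ember→Slot 6 ($128), Iris→Slot 3 ($132), Cove→Slot 2 ($115), Ridgeline→Slot 1 ($97) — total 136+128+132+115+97 = $608.
Max-entry greedy (repeatedly take the single best remaining cell) gives $598, worse by 10.
Next-best assignment: Quanta→Slot 4, Ember→Slot 6, Iris→Slot 3, Cove→Slot 1, Ridgeline→Slot 2 = $605.
Cove's own top slot is Slot 4 ($140), but forcing Cove→Slot 4 and reassigning the rest optimally gives only $600 — worse by 8.

Cove receives Slot 2.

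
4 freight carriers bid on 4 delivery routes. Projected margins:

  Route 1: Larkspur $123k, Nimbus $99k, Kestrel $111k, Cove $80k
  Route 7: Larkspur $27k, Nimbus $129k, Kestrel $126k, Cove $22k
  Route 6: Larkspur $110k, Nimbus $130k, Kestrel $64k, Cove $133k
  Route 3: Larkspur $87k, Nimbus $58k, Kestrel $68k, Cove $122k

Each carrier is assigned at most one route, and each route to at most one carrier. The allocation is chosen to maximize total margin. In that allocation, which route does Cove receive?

Optimal: Larkspur→Route 1 ($123k), Nimbus→Route 6 ($130k), Kestrel→Route 7 ($126k), Cove→Route 3 ($122k) — total 123+130+126+122 = $501k.
Max-entry greedy (repeatedly take the single best remaining cell) gives $453k, worse by 48.
Checked against all permutations: $501k is optimal.
Cove's own top route is Route 6 ($133k), but forcing Cove→Route 6 and reassigning the rest optimally gives only $460k — worse by 41.

Cove receives Route 3.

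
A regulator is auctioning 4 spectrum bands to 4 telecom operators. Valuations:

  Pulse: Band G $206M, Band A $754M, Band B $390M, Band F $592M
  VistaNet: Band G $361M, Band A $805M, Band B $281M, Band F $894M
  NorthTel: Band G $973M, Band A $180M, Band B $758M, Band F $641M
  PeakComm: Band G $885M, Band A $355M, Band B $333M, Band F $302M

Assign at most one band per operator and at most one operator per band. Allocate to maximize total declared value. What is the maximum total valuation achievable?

Optimal: Pulse→Band A ($754M), VistaNet→Band F ($894M), NorthTel→Band B ($758M), PeakComm→Band G ($885M) — total 754+894+758+885 = $3291M.
Column-greedy (each band in turn goes to its best remaining operator) gives $2470M, worse by 821.
Swapping PeakComm↔NorthTel (PeakComm→Band B $333M, NorthTel→Band G $973M) loses 337.
Checked against all permutations: $3291M is optimal.

Max total: $3291M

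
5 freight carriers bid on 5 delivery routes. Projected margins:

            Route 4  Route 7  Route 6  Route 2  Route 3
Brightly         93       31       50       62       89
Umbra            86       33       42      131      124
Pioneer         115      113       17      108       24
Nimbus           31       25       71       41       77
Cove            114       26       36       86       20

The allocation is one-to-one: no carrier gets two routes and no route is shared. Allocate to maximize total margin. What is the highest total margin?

This is the linear assignment problem.
Optimal: Brightly→Route 3 ($89k), Umbra→Route 2 ($131k), Pioneer→Route 7 ($113k), Nimbus→Route 6 ($71k), Cove→Route 4 ($114k) — total 89+131+113+71+114 = $518k.
Column-greedy (each route in turn goes to its best remaining carrier) gives $394k, worse by 124.
Swapping Nimbus↔Umbra (Nimbus→Route 2 $41k, Umbra→Route 6 $42k) loses 119.

Maximum total: $518k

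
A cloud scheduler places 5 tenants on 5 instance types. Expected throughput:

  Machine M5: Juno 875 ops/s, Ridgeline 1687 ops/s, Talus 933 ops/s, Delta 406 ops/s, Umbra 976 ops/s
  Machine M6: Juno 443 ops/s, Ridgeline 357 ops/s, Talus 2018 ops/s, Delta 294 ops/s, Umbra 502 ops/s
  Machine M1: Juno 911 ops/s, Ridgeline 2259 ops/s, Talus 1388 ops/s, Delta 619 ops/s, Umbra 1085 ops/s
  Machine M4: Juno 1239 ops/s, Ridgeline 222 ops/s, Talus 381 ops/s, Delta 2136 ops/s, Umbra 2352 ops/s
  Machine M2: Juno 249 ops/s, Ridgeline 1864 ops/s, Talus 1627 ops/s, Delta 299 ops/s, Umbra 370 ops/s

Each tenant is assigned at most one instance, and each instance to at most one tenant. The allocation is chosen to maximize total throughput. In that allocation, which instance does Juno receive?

Juno receives Machine M5.

Optimal: Juno→Machine M5 (875 ops/s), Ridgeline→Machine M2 (1864 ops/s), Talus→Machine M6 (2018 ops/s), Delta→Machine M4 (2136 ops/s), Umbra→Machine M1 (1085 ops/s) — total 875+1864+2018+2136+1085 = 7978 ops/s.
Max-entry greedy (repeatedly take the single best remaining cell) gives 7803 ops/s, worse by 175.
No other one-to-one assignment exceeds 7978 ops/s.
Juno's own top instance is Machine M4 (1239 ops/s), but forcing Juno→Machine M4 and reassigning the rest optimally gives only 6791 ops/s — worse by 1187.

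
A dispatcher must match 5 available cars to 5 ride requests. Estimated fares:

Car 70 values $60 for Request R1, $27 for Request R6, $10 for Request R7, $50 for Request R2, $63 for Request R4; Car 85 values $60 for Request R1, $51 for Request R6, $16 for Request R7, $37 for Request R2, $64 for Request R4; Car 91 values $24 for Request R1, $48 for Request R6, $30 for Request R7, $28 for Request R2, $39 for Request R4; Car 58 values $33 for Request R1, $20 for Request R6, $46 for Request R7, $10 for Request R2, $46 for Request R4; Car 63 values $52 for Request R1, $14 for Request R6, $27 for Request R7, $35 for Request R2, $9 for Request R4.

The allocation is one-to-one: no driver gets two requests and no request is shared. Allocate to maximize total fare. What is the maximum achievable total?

Maximum total: $260

This is the linear assignment problem.
Optimal: Car 70→Request R2 ($50), Car 85→Request R4 ($64), Car 91→Request R6 ($48), Car 58→Request R7 ($46), Car 63→Request R1 ($52) — total 50+64+48+46+52 = $260.
Row-greedy (each driver in turn takes its best remaining request) gives $252, worse by 8.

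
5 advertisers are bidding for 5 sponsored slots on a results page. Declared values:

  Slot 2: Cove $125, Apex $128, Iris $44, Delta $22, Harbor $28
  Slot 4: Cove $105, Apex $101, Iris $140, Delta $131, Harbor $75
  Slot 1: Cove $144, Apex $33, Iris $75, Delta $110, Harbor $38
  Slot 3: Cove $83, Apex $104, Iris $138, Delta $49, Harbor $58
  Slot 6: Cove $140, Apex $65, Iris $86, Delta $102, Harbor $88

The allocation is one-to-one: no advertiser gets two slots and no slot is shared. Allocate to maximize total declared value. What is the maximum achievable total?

This is the linear assignment problem.
Optimal: Cove→Slot 1 ($144), Apex→Slot 2 ($128), Iris→Slot 3 ($138), Delta→Slot 4 ($131), Harbor→Slot 6 ($88) — total 144+128+138+131+88 = $629.
Column-greedy (each slot in turn goes to its best remaining advertiser) gives $572, worse by 57.
Next-best assignment: Cove→Slot 6, Apex→Slot 2, Iris→Slot 3, Delta→Slot 1, Harbor→Slot 4 = $591.
Swapping Iris↔Delta (Iris→Slot 4 $140, Delta→Slot 3 $49) loses 80.

Maximum total: $629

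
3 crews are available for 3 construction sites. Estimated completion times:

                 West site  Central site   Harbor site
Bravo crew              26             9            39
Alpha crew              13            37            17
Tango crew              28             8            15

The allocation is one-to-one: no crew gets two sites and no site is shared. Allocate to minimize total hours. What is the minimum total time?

Minimum total: 37 hours

Optimal: Bravo crew→Central site (9 hours), Alpha crew→West site (13 hours), Tango crew→Harbor site (15 hours) — total 9+13+15 = 37 hours.
Min-entry greedy (repeatedly take the single cheapest remaining cell) gives 60 hours, worse by 23.
Every other assignment is strictly worse.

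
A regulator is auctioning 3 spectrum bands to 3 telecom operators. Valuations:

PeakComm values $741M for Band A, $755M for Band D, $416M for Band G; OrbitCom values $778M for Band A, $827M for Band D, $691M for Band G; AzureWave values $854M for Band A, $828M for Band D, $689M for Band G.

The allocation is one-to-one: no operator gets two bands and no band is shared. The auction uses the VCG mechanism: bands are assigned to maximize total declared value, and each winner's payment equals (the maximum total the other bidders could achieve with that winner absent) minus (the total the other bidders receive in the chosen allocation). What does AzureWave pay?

Efficient allocation: PeakComm→Band D ($755M), OrbitCom→Band G ($691M), AzureWave→Band A ($854M); total welfare W = $2300M.
AzureWave receives Band A at value $854M, so the others get W − 854 = $1446M.
Without AzureWave: best allocation of the remaining 2 bidders over all 3 bands is PeakComm→Band A ($741M), OrbitCom→Band D ($827M), total $1568M.
VCG payment = (others' best without AzureWave) − (others' welfare with AzureWave) = 1568 − 1446 = $122M.

AzureWave pays $122M.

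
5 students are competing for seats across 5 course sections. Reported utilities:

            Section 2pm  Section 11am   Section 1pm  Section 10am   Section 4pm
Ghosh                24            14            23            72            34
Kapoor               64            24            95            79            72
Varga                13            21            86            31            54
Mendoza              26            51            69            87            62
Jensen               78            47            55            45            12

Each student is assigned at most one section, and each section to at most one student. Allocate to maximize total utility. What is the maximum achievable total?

Max total: 359 points

Optimal: Ghosh→Section 10am (72 points), Kapoor→Section 4pm (72 points), Varga→Section 1pm (86 points), Mendoza→Section 11am (51 points), Jensen→Section 2pm (78 points) — total 72+72+86+51+78 = 359 points.
Max-entry greedy (repeatedly take the single best remaining cell) gives 328 points, worse by 31.
No other one-to-one assignment exceeds 359 points.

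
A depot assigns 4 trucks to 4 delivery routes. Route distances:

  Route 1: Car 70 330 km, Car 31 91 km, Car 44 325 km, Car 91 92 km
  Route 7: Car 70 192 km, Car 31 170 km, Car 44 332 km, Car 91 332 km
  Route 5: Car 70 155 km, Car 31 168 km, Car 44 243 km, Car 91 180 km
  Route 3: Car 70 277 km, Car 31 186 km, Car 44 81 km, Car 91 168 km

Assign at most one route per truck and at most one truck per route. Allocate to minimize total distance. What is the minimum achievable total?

Optimal: Car 70→Route 5 (155 km), Car 31→Route 7 (170 km), Car 44→Route 3 (81 km), Car 91→Route 1 (92 km) — total 155+170+81+92 = 498 km.
Column-greedy (each route in turn goes to its cheapest remaining truck) gives 544 km, worse by 46.
Swapping Car 44↔Car 70 (Car 44→Route 5 243 km, Car 70→Route 3 277 km) adds 284.

Minimum total: 498 km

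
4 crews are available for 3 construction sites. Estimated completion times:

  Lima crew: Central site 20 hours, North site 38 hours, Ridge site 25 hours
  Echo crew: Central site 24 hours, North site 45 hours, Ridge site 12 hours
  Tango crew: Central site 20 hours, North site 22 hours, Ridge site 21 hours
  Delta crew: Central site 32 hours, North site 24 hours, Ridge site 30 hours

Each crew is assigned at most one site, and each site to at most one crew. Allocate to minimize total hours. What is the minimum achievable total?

Optimal: Lima crew→Central site (20 hours), Tango crew→North site (22 hours), Echo crew→Ridge site (12 hours) — total 20+22+12 = 54 hours.
Next-best assignment: Lima crew→Central site, Delta crew→North site, Echo crew→Ridge site = 56 hours.
Checked against all permutations: 54 hours is optimal.

Minimum total: 54 hours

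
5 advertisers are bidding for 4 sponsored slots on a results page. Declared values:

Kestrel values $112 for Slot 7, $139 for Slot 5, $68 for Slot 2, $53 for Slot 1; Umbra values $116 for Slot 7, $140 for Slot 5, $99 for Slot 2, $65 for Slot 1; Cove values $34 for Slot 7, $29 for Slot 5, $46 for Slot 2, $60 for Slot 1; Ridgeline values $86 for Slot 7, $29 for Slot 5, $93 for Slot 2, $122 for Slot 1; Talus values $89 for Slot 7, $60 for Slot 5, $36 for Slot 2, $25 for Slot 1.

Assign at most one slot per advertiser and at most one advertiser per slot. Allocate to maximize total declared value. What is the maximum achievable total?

This is a one-to-one assignment (maximum-weight bipartite matching).
Optimal: Talus→Slot 7 ($89), Kestrel→Slot 5 ($139), Umbra→Slot 2 ($99), Ridgeline→Slot 1 ($122) — total 89+139+99+122 = $449.
Max-entry greedy (repeatedly take the single best remaining cell) gives $420, worse by 29.
Next-best assignment: Umbra→Slot 7, Kestrel→Slot 5, Cove→Slot 2, Ridgeline→Slot 1 = $423.
Swapping Talus↔Umbra (Talus→Slot 2 $36, Umbra→Slot 7 $116) loses 36.

Max total: $449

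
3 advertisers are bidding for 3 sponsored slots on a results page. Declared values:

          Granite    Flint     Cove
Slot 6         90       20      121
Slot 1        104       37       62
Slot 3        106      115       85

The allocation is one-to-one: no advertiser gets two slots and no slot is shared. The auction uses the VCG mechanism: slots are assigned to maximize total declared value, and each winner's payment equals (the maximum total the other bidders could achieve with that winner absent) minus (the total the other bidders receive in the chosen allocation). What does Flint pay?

Flint pays $2.

Efficient allocation: Granite→Slot 1 ($104), Flint→Slot 3 ($115), Cove→Slot 6 ($121); total welfare W = $340.
Flint receives Slot 3 at value $115, so the others get W − 115 = $225.
Without Flint: best allocation of the remaining 2 bidders over all 3 slots is Granite→Slot 3 ($106), Cove→Slot 6 ($121), total $227.
VCG payment = (others' best without Flint) − (others' welfare with Flint) = 227 − 225 = $2.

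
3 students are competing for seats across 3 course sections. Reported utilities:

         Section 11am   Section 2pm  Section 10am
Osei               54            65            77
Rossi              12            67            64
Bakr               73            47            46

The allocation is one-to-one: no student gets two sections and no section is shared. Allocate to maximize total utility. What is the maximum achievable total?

Optimal: Osei→Section 10am (77 points), Rossi→Section 2pm (67 points), Bakr→Section 11am (73 points) — total 77+67+73 = 217 points.
Next-best assignment: Osei→Section 2pm, Rossi→Section 10am, Bakr→Section 11am = 202 points.
No other one-to-one assignment exceeds 217 points.

Max total: 217 points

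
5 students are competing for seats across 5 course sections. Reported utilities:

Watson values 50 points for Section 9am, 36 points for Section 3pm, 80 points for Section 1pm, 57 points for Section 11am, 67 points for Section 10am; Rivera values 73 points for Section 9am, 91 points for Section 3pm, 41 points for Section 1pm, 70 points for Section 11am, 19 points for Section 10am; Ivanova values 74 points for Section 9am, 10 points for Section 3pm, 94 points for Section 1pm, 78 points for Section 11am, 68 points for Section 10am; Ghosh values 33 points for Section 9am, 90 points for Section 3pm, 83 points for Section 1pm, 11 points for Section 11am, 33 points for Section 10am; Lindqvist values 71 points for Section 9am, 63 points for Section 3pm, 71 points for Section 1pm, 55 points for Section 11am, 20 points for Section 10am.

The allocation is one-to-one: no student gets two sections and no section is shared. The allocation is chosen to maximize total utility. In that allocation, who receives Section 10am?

Watson receives Section 10am.

This is the linear assignment problem.
Optimal: Watson→Section 10am (67 points), Rivera→Section 11am (70 points), Ivanova→Section 1pm (94 points), Ghosh→Section 3pm (90 points), Lindqvist→Section 9am (71 points) — total 67+70+94+90+71 = 392 points.
Column-greedy (each section in turn goes to its best remaining student) gives 325 points, worse by 67.
No other one-to-one assignment exceeds 392 points.
Watson's own top section is Section 1pm (80 points), but forcing Watson→Section 1pm and reassigning the rest optimally gives only 379 points — worse by 13.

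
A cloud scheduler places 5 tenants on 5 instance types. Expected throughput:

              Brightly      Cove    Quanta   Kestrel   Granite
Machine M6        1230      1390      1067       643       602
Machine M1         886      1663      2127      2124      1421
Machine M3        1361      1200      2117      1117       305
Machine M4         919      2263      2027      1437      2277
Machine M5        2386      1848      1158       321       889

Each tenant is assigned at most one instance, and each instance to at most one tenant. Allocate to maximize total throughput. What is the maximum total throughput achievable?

Maximum total: 10294 ops/s

Optimal: Brightly→Machine M5 (2386 ops/s), Cove→Machine M6 (1390 ops/s), Quanta→Machine M3 (2117 ops/s), Kestrel→Machine M1 (2124 ops/s), Granite→Machine M4 (2277 ops/s) — total 2386+1390+2117+2124+2277 = 10294 ops/s.
Row-greedy (each tenant in turn takes its best remaining instance) gives 8495 ops/s, worse by 1799.
Next-best assignment: Brightly→Machine M6, Cove→Machine M5, Quanta→Machine M3, Kestrel→Machine M1, Granite→Machine M4 = 9596 ops/s.
Swapping Quanta↔Brightly (Quanta→Machine M5 1158 ops/s, Brightly→Machine M3 1361 ops/s) loses 1984.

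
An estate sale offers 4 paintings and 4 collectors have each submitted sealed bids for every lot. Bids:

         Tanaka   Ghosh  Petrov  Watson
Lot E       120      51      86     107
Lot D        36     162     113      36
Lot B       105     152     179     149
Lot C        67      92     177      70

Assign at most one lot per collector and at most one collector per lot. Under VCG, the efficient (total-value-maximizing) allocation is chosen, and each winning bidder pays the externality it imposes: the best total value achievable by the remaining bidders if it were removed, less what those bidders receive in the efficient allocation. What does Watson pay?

Efficient allocation: Tanaka→Lot E ($120), Ghosh→Lot D ($162), Petrov→Lot C ($177), Watson→Lot B ($149); total welfare W = $608.
Watson receives Lot B at value $149, so the others get W − 149 = $459.
Without Watson: best allocation of the remaining 3 bidders over all 4 lots is Tanaka→Lot E ($120), Ghosh→Lot D ($162), Petrov→Lot B ($179), total $461.
VCG payment = (others' best without Watson) − (others' welfare with Watson) = 461 − 459 = $2.

Watson pays $2.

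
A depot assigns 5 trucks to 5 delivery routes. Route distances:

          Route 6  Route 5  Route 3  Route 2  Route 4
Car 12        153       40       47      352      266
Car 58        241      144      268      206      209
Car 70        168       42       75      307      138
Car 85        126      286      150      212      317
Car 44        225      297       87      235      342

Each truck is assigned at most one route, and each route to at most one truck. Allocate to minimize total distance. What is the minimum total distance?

Min total: 597 km

Optimal: Car 12→Route 5 (40 km), Car 58→Route 2 (206 km), Car 70→Route 4 (138 km), Car 85→Route 6 (126 km), Car 44→Route 3 (87 km) — total 40+206+138+126+87 = 597 km.
Min-entry greedy (repeatedly take the single cheapest remaining cell) gives 789 km, worse by 192.
Next-best assignment: Car 12→Route 3, Car 58→Route 4, Car 70→Route 5, Car 85→Route 6, Car 44→Route 2 = 659 km.
Swapping Car 58↔Car 12 (Car 58→Route 5 144 km, Car 12→Route 2 352 km) adds 250.
Every other assignment is strictly worse.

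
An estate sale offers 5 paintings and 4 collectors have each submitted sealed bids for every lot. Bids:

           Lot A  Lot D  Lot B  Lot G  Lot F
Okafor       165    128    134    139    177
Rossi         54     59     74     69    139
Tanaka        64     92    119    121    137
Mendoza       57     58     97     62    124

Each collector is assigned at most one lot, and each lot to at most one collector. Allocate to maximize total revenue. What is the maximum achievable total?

This is the linear assignment problem.
Optimal: Okafor→Lot A ($165), Rossi→Lot F ($139), Tanaka→Lot G ($121), Mendoza→Lot B ($97) — total 165+139+121+97 = $522.
Row-greedy (each collector in turn takes its best remaining lot) gives $430, worse by 92.
Swapping Rossi↔Okafor (Rossi→Lot A $54, Okafor→Lot F $177) loses 73.
Checked against all permutations: $522 is optimal.

Max total: $522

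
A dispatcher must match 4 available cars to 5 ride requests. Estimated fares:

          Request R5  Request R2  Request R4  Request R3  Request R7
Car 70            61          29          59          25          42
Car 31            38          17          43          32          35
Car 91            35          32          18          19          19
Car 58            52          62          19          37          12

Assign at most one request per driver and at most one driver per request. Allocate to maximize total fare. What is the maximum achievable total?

This is a one-to-one assignment (maximum-weight bipartite matching).
Optimal: Car 70→Request R4 ($59), Car 31→Request R7 ($35), Car 91→Request R5 ($35), Car 58→Request R2 ($62) — total 59+35+35+62 = $191.
Column-greedy (each request in turn goes to its best remaining driver) gives $185, worse by 6.
No other one-to-one assignment exceeds $191.

Maximum total: $191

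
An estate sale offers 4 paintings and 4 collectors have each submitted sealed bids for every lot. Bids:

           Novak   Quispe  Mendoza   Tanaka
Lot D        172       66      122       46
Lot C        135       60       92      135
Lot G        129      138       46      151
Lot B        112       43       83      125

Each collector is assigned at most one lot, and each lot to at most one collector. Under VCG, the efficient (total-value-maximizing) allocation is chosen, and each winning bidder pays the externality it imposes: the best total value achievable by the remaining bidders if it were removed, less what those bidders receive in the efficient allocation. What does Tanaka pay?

Tanaka pays $9.

Efficient allocation: Novak→Lot D ($172), Quispe→Lot G ($138), Mendoza→Lot B ($83), Tanaka→Lot C ($135); total welfare W = $528.
Tanaka receives Lot C at value $135, so the others get W − 135 = $393.
Without Tanaka: best allocation of the remaining 3 bidders over all 4 lots is Novak→Lot D ($172), Quispe→Lot G ($138), Mendoza→Lot C ($92), total $402.
VCG payment = (others' best without Tanaka) − (others' welfare with Tanaka) = 402 − 393 = $9.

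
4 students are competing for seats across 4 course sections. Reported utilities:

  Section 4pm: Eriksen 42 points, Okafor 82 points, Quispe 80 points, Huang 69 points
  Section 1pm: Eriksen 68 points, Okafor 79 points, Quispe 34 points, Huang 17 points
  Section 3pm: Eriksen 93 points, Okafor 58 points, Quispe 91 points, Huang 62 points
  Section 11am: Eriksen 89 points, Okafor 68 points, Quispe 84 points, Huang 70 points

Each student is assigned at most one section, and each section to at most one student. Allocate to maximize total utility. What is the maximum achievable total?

Treat this as an assignment problem: match each student to one section.
Optimal: Eriksen→Section 11am (89 points), Okafor→Section 1pm (79 points), Quispe→Section 3pm (91 points), Huang→Section 4pm (69 points) — total 89+79+91+69 = 328 points.
Next-best assignment: Eriksen→Section 3pm, Okafor→Section 1pm, Quispe→Section 11am, Huang→Section 4pm = 325 points.

Maximum total: 328 points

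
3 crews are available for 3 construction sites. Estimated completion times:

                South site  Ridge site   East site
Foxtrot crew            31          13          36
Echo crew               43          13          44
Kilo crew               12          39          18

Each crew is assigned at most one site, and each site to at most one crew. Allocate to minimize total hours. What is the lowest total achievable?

Optimal: Foxtrot crew→East site (36 hours), Echo crew→Ridge site (13 hours), Kilo crew→South site (12 hours) — total 36+13+12 = 61 hours.
Row-greedy (each crew in turn takes its cheapest remaining site) gives 74 hours, worse by 13.
Every other assignment is strictly worse.

Minimum total: 61 hours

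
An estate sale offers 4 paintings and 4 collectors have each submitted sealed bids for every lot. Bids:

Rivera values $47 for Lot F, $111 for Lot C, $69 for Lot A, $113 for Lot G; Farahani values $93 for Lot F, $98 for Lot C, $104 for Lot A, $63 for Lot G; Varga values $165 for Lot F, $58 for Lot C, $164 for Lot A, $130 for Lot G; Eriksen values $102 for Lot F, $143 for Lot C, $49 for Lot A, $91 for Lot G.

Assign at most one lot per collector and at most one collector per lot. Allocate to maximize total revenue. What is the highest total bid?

Optimal: Rivera→Lot G ($113), Farahani→Lot A ($104), Varga→Lot F ($165), Eriksen→Lot C ($143) — total 113+104+165+143 = $525.

Maximum total: $525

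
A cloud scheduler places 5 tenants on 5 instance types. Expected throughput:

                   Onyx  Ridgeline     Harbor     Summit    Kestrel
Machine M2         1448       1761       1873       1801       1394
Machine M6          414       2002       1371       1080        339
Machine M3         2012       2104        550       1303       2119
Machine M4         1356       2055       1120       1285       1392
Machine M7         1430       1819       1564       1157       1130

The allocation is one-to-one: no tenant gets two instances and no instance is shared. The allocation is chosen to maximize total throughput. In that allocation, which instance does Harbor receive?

This is a one-to-one assignment (maximum-weight bipartite matching).
Optimal: Onyx→Machine M4 (1356 ops/s), Ridgeline→Machine M6 (2002 ops/s), Harbor→Machine M7 (1564 ops/s), Summit→Machine M2 (1801 ops/s), Kestrel→Machine M3 (2119 ops/s) — total 1356+2002+1564+1801+2119 = 8842 ops/s.
Row-greedy (each tenant in turn takes its best remaining instance) gives 7436 ops/s, worse by 1406.
Swapping Kestrel↔Summit (Kestrel→Machine M2 1394 ops/s, Summit→Machine M3 1303 ops/s) loses 1223.
Every other assignment is strictly worse.
Harbor's own top instance is Machine M2 (1873 ops/s), but forcing Harbor→Machine M2 and reassigning the rest optimally gives only 8709 ops/s — worse by 133.

Harbor receives Machine M7.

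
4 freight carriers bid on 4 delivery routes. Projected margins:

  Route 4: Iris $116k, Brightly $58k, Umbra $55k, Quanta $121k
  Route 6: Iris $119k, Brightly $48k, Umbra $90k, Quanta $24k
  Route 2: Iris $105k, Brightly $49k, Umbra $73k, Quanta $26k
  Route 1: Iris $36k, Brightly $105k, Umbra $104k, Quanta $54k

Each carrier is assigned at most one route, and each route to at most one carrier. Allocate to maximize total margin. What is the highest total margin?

Max total: $421k

Treat this as an assignment problem: match each carrier to one route.
Optimal: Iris→Route 2 ($105k), Brightly→Route 1 ($105k), Umbra→Route 6 ($90k), Quanta→Route 4 ($121k) — total 105+105+90+121 = $421k.
Max-entry greedy (repeatedly take the single best remaining cell) gives $418k, worse by 3.
Checked against all permutations: $421k is optimal.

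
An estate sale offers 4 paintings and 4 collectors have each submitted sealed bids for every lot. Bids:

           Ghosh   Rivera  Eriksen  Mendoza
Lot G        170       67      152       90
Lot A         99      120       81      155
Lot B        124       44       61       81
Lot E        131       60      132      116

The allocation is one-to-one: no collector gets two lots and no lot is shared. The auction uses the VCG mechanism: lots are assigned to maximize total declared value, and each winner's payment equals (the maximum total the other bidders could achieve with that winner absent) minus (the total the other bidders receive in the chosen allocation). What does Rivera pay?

Rivera pays $65.

Efficient allocation: Ghosh→Lot B ($124), Rivera→Lot A ($120), Eriksen→Lot G ($152), Mendoza→Lot E ($116); total welfare W = $512.
Rivera receives Lot A at value $120, so the others get W − 120 = $392.
Without Rivera: best allocation of the remaining 3 bidders over all 4 lots is Ghosh→Lot G ($170), Eriksen→Lot E ($132), Mendoza→Lot A ($155), total $457.
VCG payment = (others' best without Rivera) − (others' welfare with Rivera) = 457 − 392 = $65.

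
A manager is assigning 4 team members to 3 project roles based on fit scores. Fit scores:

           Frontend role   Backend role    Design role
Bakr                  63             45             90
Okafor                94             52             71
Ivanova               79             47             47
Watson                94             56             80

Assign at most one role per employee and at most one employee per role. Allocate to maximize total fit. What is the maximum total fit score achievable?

Optimal: Okafor→Frontend role (94 pts), Watson→Backend role (56 pts), Bakr→Design role (90 pts) — total 94+56+90 = 240 pts.
Row-greedy (each employee in turn takes its best remaining role) gives 231 pts, worse by 9.

Max total: 240 pts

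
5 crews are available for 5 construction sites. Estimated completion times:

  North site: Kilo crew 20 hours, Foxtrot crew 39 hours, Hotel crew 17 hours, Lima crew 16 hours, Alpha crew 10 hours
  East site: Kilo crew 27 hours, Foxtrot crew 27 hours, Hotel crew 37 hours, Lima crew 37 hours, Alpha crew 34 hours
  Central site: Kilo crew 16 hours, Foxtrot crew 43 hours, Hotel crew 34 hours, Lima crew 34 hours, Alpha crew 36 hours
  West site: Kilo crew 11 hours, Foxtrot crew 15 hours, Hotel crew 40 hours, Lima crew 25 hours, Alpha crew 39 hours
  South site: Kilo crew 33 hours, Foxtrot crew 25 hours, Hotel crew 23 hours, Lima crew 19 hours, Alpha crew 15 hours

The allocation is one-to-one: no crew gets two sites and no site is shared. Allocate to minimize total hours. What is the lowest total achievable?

This is the linear assignment problem.
Optimal: Kilo crew→Central site (16 hours), Foxtrot crew→West site (15 hours), Hotel crew→East site (37 hours), Lima crew→South site (19 hours), Alpha crew→North site (10 hours) — total 16+15+37+19+10 = 97 hours.
Column-greedy (each site in turn goes to its cheapest remaining crew) gives 105 hours, worse by 8.
Next-best assignment: Kilo crew→Central site, Foxtrot crew→West site, Hotel crew→East site, Lima crew→North site, Alpha crew→South site = 99 hours.

Minimum total: 97 hours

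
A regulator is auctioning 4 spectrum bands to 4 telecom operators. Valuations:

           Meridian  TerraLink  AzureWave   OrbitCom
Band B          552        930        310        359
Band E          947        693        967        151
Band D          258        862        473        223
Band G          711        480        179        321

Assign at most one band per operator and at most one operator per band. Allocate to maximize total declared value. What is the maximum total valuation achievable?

Maximum total: $2899M

This is a one-to-one assignment (maximum-weight bipartite matching).
Optimal: Meridian→Band G ($711M), TerraLink→Band D ($862M), AzureWave→Band E ($967M), OrbitCom→Band B ($359M) — total 711+862+967+359 = $2899M.
Row-greedy (each operator in turn takes its best remaining band) gives $2671M, worse by 228.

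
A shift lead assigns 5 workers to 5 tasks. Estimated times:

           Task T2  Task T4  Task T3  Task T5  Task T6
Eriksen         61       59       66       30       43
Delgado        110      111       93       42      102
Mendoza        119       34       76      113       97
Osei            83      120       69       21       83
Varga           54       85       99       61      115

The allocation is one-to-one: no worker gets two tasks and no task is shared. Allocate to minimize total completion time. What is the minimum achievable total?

Min total: 242 min

Optimal: Eriksen→Task T6 (43 min), Delgado→Task T5 (42 min), Mendoza→Task T4 (34 min), Osei→Task T3 (69 min), Varga→Task T2 (54 min) — total 43+42+34+69+54 = 242 min.
Column-greedy (each task in turn goes to its cheapest remaining worker) gives 277 min, worse by 35.
Swapping Mendoza↔Varga (Mendoza→Task T2 119 min, Varga→Task T4 85 min) adds 116.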